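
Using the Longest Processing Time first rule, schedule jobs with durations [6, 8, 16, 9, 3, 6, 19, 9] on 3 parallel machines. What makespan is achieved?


Sort jobs in decreasing order (LPT): [19, 16, 9, 9, 8, 6, 6, 3]
Assign each job to the least loaded machine:
  Machine 1: jobs [19, 6], load = 25
  Machine 2: jobs [16, 8, 3], load = 27
  Machine 3: jobs [9, 9, 6], load = 24
Makespan = max load = 27

27


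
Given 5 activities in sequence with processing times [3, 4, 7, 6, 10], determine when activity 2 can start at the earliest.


Activity 2 starts after activities 1 through 1 complete.
Predecessor durations: [3]
ES = 3 = 3

3


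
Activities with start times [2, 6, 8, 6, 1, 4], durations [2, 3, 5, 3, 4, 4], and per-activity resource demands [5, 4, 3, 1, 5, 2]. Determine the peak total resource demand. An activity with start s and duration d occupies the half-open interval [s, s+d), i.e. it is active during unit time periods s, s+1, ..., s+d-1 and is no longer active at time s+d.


Each activity i is active on [start_i, start_i + duration_i).
Compute total resource usage per time slot:
  t=0: active resources = [], total = 0
  t=1: active resources = [5], total = 5
  t=2: active resources = [5, 5], total = 10
  t=3: active resources = [5, 5], total = 10
  t=4: active resources = [5, 2], total = 7
  t=5: active resources = [2], total = 2
  t=6: active resources = [4, 1, 2], total = 7
  t=7: active resources = [4, 1, 2], total = 7
  t=8: active resources = [4, 3, 1], total = 8
  t=9: active resources = [3], total = 3
  t=10: active resources = [3], total = 3
  t=11: active resources = [3], total = 3
  t=12: active resources = [3], total = 3
Peak resource demand = 10

10


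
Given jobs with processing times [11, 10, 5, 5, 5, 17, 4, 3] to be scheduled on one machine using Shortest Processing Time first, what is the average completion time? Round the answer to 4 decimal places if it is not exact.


Sort jobs by processing time (SPT order): [3, 4, 5, 5, 5, 10, 11, 17]
Compute completion times sequentially:
  Job 1: processing = 3, completes at 3
  Job 2: processing = 4, completes at 7
  Job 3: processing = 5, completes at 12
  Job 4: processing = 5, completes at 17
  Job 5: processing = 5, completes at 22
  Job 6: processing = 10, completes at 32
  Job 7: processing = 11, completes at 43
  Job 8: processing = 17, completes at 60
Sum of completion times = 196
Average completion time = 196/8 = 24.5

24.5


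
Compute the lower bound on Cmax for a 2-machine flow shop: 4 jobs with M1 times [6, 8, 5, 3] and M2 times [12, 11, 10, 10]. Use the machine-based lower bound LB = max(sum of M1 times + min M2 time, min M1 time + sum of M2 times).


LB1 = sum(M1 times) + min(M2 times) = 22 + 10 = 32
LB2 = min(M1 times) + sum(M2 times) = 3 + 43 = 46
Lower bound = max(LB1, LB2) = max(32, 46) = 46

46


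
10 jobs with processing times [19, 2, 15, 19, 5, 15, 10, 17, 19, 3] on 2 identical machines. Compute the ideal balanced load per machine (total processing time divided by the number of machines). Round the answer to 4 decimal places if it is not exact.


Total processing time = 19 + 2 + 15 + 19 + 5 + 15 + 10 + 17 + 19 + 3 = 124
Number of machines = 2
Ideal balanced load = 124 / 2 = 62.0

62.0


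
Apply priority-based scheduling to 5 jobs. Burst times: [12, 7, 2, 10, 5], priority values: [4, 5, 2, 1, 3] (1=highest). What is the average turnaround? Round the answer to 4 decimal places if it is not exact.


Sort by priority (ascending = highest first):
Order: [(1, 10), (2, 2), (3, 5), (4, 12), (5, 7)]
Completion times:
  Priority 1, burst=10, C=10
  Priority 2, burst=2, C=12
  Priority 3, burst=5, C=17
  Priority 4, burst=12, C=29
  Priority 5, burst=7, C=36
Average turnaround = 104/5 = 20.8

20.8


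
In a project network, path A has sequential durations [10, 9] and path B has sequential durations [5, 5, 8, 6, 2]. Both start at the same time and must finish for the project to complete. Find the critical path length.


Path A total = 10 + 9 = 19
Path B total = 5 + 5 + 8 + 6 + 2 = 26
Critical path = longest path = max(19, 26) = 26

26


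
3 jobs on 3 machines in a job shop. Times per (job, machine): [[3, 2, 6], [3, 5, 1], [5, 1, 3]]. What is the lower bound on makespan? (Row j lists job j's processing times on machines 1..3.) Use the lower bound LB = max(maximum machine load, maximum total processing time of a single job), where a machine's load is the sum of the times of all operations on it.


Machine loads:
  Machine 1: 3 + 3 + 5 = 11
  Machine 2: 2 + 5 + 1 = 8
  Machine 3: 6 + 1 + 3 = 10
Max machine load = 11
Job totals:
  Job 1: 11
  Job 2: 9
  Job 3: 9
Max job total = 11
Lower bound = max(11, 11) = 11

11


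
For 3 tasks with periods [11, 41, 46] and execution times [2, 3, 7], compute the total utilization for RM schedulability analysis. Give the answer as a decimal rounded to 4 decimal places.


Compute individual utilizations (exact fractions):
  Task 1: C/T = 2/11 (approx. 0.1818)
  Task 2: C/T = 3/41 (approx. 0.0732)
  Task 3: C/T = 7/46 (approx. 0.1522)
Total utilization U = 2/11 + 3/41 + 7/46 = 8447/20746
Rounded to 4 decimal places: U = 0.4072
RM (Liu & Layland) bound for 3 tasks = 0.779763; compare with U = 8447/20746 (approx. 0.407163)
U <= bound, so schedulable by RM sufficient condition.

0.4072


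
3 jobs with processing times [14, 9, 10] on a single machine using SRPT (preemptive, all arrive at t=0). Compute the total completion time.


Since all jobs arrive at t=0, SRPT equals SPT ordering.
SPT order: [9, 10, 14]
Completion times:
  Job 1: p=9, C=9
  Job 2: p=10, C=19
  Job 3: p=14, C=33
Total completion time = 9 + 19 + 33 = 61

61


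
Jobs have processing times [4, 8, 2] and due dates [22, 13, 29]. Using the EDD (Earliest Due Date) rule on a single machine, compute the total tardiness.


Sort by due date (EDD order): [(8, 13), (4, 22), (2, 29)]
Compute completion times and tardiness:
  Job 1: p=8, d=13, C=8, tardiness=max(0,8-13)=0
  Job 2: p=4, d=22, C=12, tardiness=max(0,12-22)=0
  Job 3: p=2, d=29, C=14, tardiness=max(0,14-29)=0
Total tardiness = 0

0


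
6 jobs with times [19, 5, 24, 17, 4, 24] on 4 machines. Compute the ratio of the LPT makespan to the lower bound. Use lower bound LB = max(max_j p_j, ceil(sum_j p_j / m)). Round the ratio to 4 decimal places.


LPT order: [24, 24, 19, 17, 5, 4]
Machine loads after assignment: [24, 24, 23, 22]
LPT makespan = 24
Lower bound = max(max_job, ceil(total/4)) = max(24, 24) = 24
Ratio = 24 / 24 = 1.0

1.0


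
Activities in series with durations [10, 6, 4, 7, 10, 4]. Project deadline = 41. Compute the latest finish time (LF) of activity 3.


LF(activity 3) = deadline - sum of successor durations
Successors: activities 4 through 6 with durations [7, 10, 4]
Sum of successor durations = 21
LF = 41 - 21 = 20

20


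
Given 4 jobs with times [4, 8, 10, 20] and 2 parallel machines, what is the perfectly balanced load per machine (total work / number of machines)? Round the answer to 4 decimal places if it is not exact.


Total processing time = 4 + 8 + 10 + 20 = 42
Number of machines = 2
Ideal balanced load = 42 / 2 = 21.0

21.0


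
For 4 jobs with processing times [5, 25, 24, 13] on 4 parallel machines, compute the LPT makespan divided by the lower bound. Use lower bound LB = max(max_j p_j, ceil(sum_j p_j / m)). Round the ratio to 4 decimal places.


LPT order: [25, 24, 13, 5]
Machine loads after assignment: [25, 24, 13, 5]
LPT makespan = 25
Lower bound = max(max_job, ceil(total/4)) = max(25, 17) = 25
Ratio = 25 / 25 = 1.0

1.0


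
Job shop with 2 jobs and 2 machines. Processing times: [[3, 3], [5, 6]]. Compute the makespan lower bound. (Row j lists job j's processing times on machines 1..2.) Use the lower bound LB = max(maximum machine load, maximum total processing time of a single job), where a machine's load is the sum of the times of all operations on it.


Machine loads:
  Machine 1: 3 + 5 = 8
  Machine 2: 3 + 6 = 9
Max machine load = 9
Job totals:
  Job 1: 6
  Job 2: 11
Max job total = 11
Lower bound = max(9, 11) = 11

11


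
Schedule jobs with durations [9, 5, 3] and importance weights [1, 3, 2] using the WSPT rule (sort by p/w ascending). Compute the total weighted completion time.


Compute p/w ratios and sort ascending (WSPT): [(3, 2), (5, 3), (9, 1)]
Compute weighted completion times:
  Job (p=3,w=2): C=3, w*C=2*3=6
  Job (p=5,w=3): C=8, w*C=3*8=24
  Job (p=9,w=1): C=17, w*C=1*17=17
Total weighted completion time = 47

47


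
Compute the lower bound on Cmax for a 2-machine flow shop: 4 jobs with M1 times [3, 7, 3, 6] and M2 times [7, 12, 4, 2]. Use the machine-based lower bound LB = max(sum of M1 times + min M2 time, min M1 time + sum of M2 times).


LB1 = sum(M1 times) + min(M2 times) = 19 + 2 = 21
LB2 = min(M1 times) + sum(M2 times) = 3 + 25 = 28
Lower bound = max(LB1, LB2) = max(21, 28) = 28

28


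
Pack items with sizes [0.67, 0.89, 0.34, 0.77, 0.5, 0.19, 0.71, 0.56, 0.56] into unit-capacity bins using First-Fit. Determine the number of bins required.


Place items sequentially using First-Fit:
  Item 0.67 -> new Bin 1
  Item 0.89 -> new Bin 2
  Item 0.34 -> new Bin 3
  Item 0.77 -> new Bin 4
  Item 0.5 -> Bin 3 (now 0.84)
  Item 0.19 -> Bin 1 (now 0.86)
  Item 0.71 -> new Bin 5
  Item 0.56 -> new Bin 6
  Item 0.56 -> new Bin 7
Total bins used = 7

7


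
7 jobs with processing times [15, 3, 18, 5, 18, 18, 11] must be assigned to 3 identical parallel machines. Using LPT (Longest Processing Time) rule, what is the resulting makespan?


Sort jobs in decreasing order (LPT): [18, 18, 18, 15, 11, 5, 3]
Assign each job to the least loaded machine:
  Machine 1: jobs [18, 15], load = 33
  Machine 2: jobs [18, 11], load = 29
  Machine 3: jobs [18, 5, 3], load = 26
Makespan = max load = 33

33


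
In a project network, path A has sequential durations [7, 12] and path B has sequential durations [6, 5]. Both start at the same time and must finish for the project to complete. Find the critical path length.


Path A total = 7 + 12 = 19
Path B total = 6 + 5 = 11
Critical path = longest path = max(19, 11) = 19

19


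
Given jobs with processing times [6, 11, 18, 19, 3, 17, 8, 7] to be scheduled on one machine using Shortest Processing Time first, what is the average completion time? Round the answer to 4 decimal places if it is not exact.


Sort jobs by processing time (SPT order): [3, 6, 7, 8, 11, 17, 18, 19]
Compute completion times sequentially:
  Job 1: processing = 3, completes at 3
  Job 2: processing = 6, completes at 9
  Job 3: processing = 7, completes at 16
  Job 4: processing = 8, completes at 24
  Job 5: processing = 11, completes at 35
  Job 6: processing = 17, completes at 52
  Job 7: processing = 18, completes at 70
  Job 8: processing = 19, completes at 89
Sum of completion times = 298
Average completion time = 298/8 = 37.25

37.25


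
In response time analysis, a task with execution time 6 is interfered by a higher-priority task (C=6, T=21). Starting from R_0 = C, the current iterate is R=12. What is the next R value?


R_next = C + ceil(R_prev / T_hp) * C_hp
ceil(12 / 21) = ceil(0.5714) = 1
Interference = 1 * 6 = 6
R_next = 6 + 6 = 12
R_next = R_prev, so the iteration has converged (response time = 12).

12


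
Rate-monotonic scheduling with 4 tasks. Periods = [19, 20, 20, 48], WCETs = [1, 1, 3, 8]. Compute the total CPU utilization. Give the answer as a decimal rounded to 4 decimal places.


Compute individual utilizations (exact fractions):
  Task 1: C/T = 1/19 (approx. 0.0526)
  Task 2: C/T = 1/20 (approx. 0.05)
  Task 3: C/T = 3/20 (approx. 0.15)
  Task 4: C/T = 8/48 = 1/6 (approx. 0.1667)
Total utilization U = 1/19 + 1/20 + 3/20 + 1/6 = 239/570
Rounded to 4 decimal places: U = 0.4193
RM (Liu & Layland) bound for 4 tasks = 0.756828; compare with U = 239/570 (approx. 0.419298)
U <= bound, so schedulable by RM sufficient condition.

0.4193


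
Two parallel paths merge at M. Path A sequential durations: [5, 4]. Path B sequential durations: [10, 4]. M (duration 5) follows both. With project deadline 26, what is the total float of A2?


Forward pass: ES(A2) = sum of predecessors on chain A = 5
EF = ES + duration = 5 + 4 = 9
Backward pass: LF(M) = deadline = 26; LS(M) = 26 - 5 = 21
LF(A2) = LS(M) - sum(successors on chain A) = 21 - 0 = 21
LS = LF - duration = 21 - 4 = 17
Total float = LS - ES = 17 - 5 = 12

12


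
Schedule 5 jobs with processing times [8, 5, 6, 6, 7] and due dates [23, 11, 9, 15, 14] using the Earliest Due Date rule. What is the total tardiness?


Sort by due date (EDD order): [(6, 9), (5, 11), (7, 14), (6, 15), (8, 23)]
Compute completion times and tardiness:
  Job 1: p=6, d=9, C=6, tardiness=max(0,6-9)=0
  Job 2: p=5, d=11, C=11, tardiness=max(0,11-11)=0
  Job 3: p=7, d=14, C=18, tardiness=max(0,18-14)=4
  Job 4: p=6, d=15, C=24, tardiness=max(0,24-15)=9
  Job 5: p=8, d=23, C=32, tardiness=max(0,32-23)=9
Total tardiness = 22

22


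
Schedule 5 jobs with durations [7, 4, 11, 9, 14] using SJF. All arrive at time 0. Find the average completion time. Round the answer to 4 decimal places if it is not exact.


SJF order (ascending): [4, 7, 9, 11, 14]
Completion times:
  Job 1: burst=4, C=4
  Job 2: burst=7, C=11
  Job 3: burst=9, C=20
  Job 4: burst=11, C=31
  Job 5: burst=14, C=45
Average completion = 111/5 = 22.2

22.2


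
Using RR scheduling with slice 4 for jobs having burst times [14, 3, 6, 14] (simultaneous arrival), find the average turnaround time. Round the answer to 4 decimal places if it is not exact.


Time quantum = 4
Execution trace:
  J1 runs 4 units, time = 4
  J2 runs 3 units, time = 7
  J3 runs 4 units, time = 11
  J4 runs 4 units, time = 15
  J1 runs 4 units, time = 19
  J3 runs 2 units, time = 21
  J4 runs 4 units, time = 25
  J1 runs 4 units, time = 29
  J4 runs 4 units, time = 33
  J1 runs 2 units, time = 35
  J4 runs 2 units, time = 37
Finish times: [35, 7, 21, 37]
Average turnaround = 100/4 = 25.0

25.0


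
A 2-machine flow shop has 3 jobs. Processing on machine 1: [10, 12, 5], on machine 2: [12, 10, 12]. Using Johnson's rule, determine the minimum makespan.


Apply Johnson's rule:
  Group 1 (a <= b): [(3, 5, 12), (1, 10, 12)]
  Group 2 (a > b): [(2, 12, 10)]
Optimal job order: [3, 1, 2]
Schedule:
  Job 3: M1 done at 5, M2 done at 17
  Job 1: M1 done at 15, M2 done at 29
  Job 2: M1 done at 27, M2 done at 39
Makespan = 39

39


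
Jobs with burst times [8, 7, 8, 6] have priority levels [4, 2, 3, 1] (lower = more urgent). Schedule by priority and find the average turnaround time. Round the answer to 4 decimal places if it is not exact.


Sort by priority (ascending = highest first):
Order: [(1, 6), (2, 7), (3, 8), (4, 8)]
Completion times:
  Priority 1, burst=6, C=6
  Priority 2, burst=7, C=13
  Priority 3, burst=8, C=21
  Priority 4, burst=8, C=29
Average turnaround = 69/4 = 17.25

17.25


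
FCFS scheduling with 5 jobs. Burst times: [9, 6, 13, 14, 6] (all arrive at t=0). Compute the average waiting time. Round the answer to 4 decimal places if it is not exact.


FCFS order (as given): [9, 6, 13, 14, 6]
Waiting times:
  Job 1: wait = 0
  Job 2: wait = 9
  Job 3: wait = 15
  Job 4: wait = 28
  Job 5: wait = 42
Sum of waiting times = 94
Average waiting time = 94/5 = 18.8

18.8


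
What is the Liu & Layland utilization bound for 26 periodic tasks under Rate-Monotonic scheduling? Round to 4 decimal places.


Compute 2^(1/26) = 1.0270180507
Subtract 1: 1.0270180507 - 1 = 0.0270180507
Multiply by n: 26 * 0.0270180507 = 0.7024693182
Round to 4 dp: 0.7025

0.7025


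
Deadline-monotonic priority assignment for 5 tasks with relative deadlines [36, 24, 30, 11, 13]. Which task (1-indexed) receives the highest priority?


Sort tasks by relative deadline (ascending):
  Task 4: deadline = 11
  Task 5: deadline = 13
  Task 2: deadline = 24
  Task 3: deadline = 30
  Task 1: deadline = 36
Priority order (highest first): [4, 5, 2, 3, 1]
Highest priority task = 4

4


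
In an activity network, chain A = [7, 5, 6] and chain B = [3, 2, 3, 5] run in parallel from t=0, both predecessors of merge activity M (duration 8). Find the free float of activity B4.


ES(B4) = sum of predecessors on chain B = 8
EF(B4) = ES + duration = 8 + 5 = 13
Successor of B4 is M. ES(M) = max(sum(A), sum(B)) = max(18, 13) = 18
Free float = ES(successor) - EF(current) = 18 - 13 = 5

5


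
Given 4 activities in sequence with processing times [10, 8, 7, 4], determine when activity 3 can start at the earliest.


Activity 3 starts after activities 1 through 2 complete.
Predecessor durations: [10, 8]
ES = 10 + 8 = 18

18


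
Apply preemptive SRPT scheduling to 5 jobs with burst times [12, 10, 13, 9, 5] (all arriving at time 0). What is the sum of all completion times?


Since all jobs arrive at t=0, SRPT equals SPT ordering.
SPT order: [5, 9, 10, 12, 13]
Completion times:
  Job 1: p=5, C=5
  Job 2: p=9, C=14
  Job 3: p=10, C=24
  Job 4: p=12, C=36
  Job 5: p=13, C=49
Total completion time = 5 + 14 + 24 + 36 + 49 = 128

128


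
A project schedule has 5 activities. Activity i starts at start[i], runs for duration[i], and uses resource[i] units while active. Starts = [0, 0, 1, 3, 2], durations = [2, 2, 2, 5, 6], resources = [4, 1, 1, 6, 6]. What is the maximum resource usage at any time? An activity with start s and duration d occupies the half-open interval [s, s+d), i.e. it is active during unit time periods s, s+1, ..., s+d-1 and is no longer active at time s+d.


Each activity i is active on [start_i, start_i + duration_i).
Compute total resource usage per time slot:
  t=0: active resources = [4, 1], total = 5
  t=1: active resources = [4, 1, 1], total = 6
  t=2: active resources = [1, 6], total = 7
  t=3: active resources = [6, 6], total = 12
  t=4: active resources = [6, 6], total = 12
  t=5: active resources = [6, 6], total = 12
  t=6: active resources = [6, 6], total = 12
  t=7: active resources = [6, 6], total = 12
Peak resource demand = 12

12


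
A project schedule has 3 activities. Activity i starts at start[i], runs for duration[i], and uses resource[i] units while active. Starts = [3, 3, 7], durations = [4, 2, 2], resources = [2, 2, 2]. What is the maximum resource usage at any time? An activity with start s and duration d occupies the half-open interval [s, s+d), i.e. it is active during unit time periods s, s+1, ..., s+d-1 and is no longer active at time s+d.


Each activity i is active on [start_i, start_i + duration_i).
Compute total resource usage per time slot:
  t=0: active resources = [], total = 0
  t=1: active resources = [], total = 0
  t=2: active resources = [], total = 0
  t=3: active resources = [2, 2], total = 4
  t=4: active resources = [2, 2], total = 4
  t=5: active resources = [2], total = 2
  t=6: active resources = [2], total = 2
  t=7: active resources = [2], total = 2
  t=8: active resources = [2], total = 2
Peak resource demand = 4

4


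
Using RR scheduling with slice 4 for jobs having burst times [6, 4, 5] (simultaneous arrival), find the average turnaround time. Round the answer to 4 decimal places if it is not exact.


Time quantum = 4
Execution trace:
  J1 runs 4 units, time = 4
  J2 runs 4 units, time = 8
  J3 runs 4 units, time = 12
  J1 runs 2 units, time = 14
  J3 runs 1 units, time = 15
Finish times: [14, 8, 15]
Average turnaround = 37/3 = 12.3333

12.3333


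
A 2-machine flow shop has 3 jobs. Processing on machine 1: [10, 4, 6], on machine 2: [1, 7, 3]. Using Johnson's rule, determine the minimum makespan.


Apply Johnson's rule:
  Group 1 (a <= b): [(2, 4, 7)]
  Group 2 (a > b): [(3, 6, 3), (1, 10, 1)]
Optimal job order: [2, 3, 1]
Schedule:
  Job 2: M1 done at 4, M2 done at 11
  Job 3: M1 done at 10, M2 done at 14
  Job 1: M1 done at 20, M2 done at 21
Makespan = 21

21


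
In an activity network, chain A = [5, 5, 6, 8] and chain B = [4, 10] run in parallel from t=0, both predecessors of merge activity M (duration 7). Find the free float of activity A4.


ES(A4) = sum of predecessors on chain A = 16
EF(A4) = ES + duration = 16 + 8 = 24
Successor of A4 is M. ES(M) = max(sum(A), sum(B)) = max(24, 14) = 24
Free float = ES(successor) - EF(current) = 24 - 24 = 0

0


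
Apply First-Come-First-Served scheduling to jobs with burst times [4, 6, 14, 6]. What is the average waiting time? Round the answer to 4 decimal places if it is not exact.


FCFS order (as given): [4, 6, 14, 6]
Waiting times:
  Job 1: wait = 0
  Job 2: wait = 4
  Job 3: wait = 10
  Job 4: wait = 24
Sum of waiting times = 38
Average waiting time = 38/4 = 9.5

9.5


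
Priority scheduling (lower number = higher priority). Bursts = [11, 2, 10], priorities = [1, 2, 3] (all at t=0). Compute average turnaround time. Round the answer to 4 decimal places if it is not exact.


Sort by priority (ascending = highest first):
Order: [(1, 11), (2, 2), (3, 10)]
Completion times:
  Priority 1, burst=11, C=11
  Priority 2, burst=2, C=13
  Priority 3, burst=10, C=23
Average turnaround = 47/3 = 15.6667

15.6667


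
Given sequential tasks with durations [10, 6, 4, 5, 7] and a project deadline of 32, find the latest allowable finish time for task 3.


LF(activity 3) = deadline - sum of successor durations
Successors: activities 4 through 5 with durations [5, 7]
Sum of successor durations = 12
LF = 32 - 12 = 20

20


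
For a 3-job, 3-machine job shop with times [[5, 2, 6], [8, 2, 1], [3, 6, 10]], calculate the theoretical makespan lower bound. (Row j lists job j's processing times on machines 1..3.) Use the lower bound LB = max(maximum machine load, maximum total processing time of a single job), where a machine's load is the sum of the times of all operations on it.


Machine loads:
  Machine 1: 5 + 8 + 3 = 16
  Machine 2: 2 + 2 + 6 = 10
  Machine 3: 6 + 1 + 10 = 17
Max machine load = 17
Job totals:
  Job 1: 13
  Job 2: 11
  Job 3: 19
Max job total = 19
Lower bound = max(17, 19) = 19

19


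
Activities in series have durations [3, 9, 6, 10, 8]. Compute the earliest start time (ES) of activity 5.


Activity 5 starts after activities 1 through 4 complete.
Predecessor durations: [3, 9, 6, 10]
ES = 3 + 9 + 6 + 10 = 28

28


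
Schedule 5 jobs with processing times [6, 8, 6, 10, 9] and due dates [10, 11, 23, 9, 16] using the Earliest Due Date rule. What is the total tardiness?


Sort by due date (EDD order): [(10, 9), (6, 10), (8, 11), (9, 16), (6, 23)]
Compute completion times and tardiness:
  Job 1: p=10, d=9, C=10, tardiness=max(0,10-9)=1
  Job 2: p=6, d=10, C=16, tardiness=max(0,16-10)=6
  Job 3: p=8, d=11, C=24, tardiness=max(0,24-11)=13
  Job 4: p=9, d=16, C=33, tardiness=max(0,33-16)=17
  Job 5: p=6, d=23, C=39, tardiness=max(0,39-23)=16
Total tardiness = 53

53


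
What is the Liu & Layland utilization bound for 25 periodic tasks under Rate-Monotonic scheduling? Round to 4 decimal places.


Compute 2^(1/25) = 1.0281138267
Subtract 1: 1.0281138267 - 1 = 0.0281138267
Multiply by n: 25 * 0.0281138267 = 0.7028456675
Round to 4 dp: 0.7028

0.7028


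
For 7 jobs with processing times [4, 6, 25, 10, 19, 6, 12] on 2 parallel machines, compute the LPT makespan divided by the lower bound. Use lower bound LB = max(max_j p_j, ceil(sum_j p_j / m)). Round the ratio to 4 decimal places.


LPT order: [25, 19, 12, 10, 6, 6, 4]
Machine loads after assignment: [41, 41]
LPT makespan = 41
Lower bound = max(max_job, ceil(total/2)) = max(25, 41) = 41
Ratio = 41 / 41 = 1.0

1.0


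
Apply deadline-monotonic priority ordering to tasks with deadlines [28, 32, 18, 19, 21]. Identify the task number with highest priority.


Sort tasks by relative deadline (ascending):
  Task 3: deadline = 18
  Task 4: deadline = 19
  Task 5: deadline = 21
  Task 1: deadline = 28
  Task 2: deadline = 32
Priority order (highest first): [3, 4, 5, 1, 2]
Highest priority task = 3

3


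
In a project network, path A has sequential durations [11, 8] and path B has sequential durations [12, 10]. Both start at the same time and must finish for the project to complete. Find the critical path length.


Path A total = 11 + 8 = 19
Path B total = 12 + 10 = 22
Critical path = longest path = max(19, 22) = 22

22


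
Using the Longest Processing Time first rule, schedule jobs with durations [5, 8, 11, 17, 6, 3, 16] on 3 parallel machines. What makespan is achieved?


Sort jobs in decreasing order (LPT): [17, 16, 11, 8, 6, 5, 3]
Assign each job to the least loaded machine:
  Machine 1: jobs [17, 5], load = 22
  Machine 2: jobs [16, 6], load = 22
  Machine 3: jobs [11, 8, 3], load = 22
Makespan = max load = 22

22


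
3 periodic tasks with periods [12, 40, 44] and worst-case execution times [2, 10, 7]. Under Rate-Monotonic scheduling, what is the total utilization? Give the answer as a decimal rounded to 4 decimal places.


Compute individual utilizations (exact fractions):
  Task 1: C/T = 2/12 = 1/6 (approx. 0.1667)
  Task 2: C/T = 10/40 = 1/4 (approx. 0.25)
  Task 3: C/T = 7/44 (approx. 0.1591)
Total utilization U = 1/6 + 1/4 + 7/44 = 19/33
Rounded to 4 decimal places: U = 0.5758
RM (Liu & Layland) bound for 3 tasks = 0.779763; compare with U = 19/33 (approx. 0.575758)
U <= bound, so schedulable by RM sufficient condition.

0.5758


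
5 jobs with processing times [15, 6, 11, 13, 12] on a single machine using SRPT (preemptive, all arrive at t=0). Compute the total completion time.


Since all jobs arrive at t=0, SRPT equals SPT ordering.
SPT order: [6, 11, 12, 13, 15]
Completion times:
  Job 1: p=6, C=6
  Job 2: p=11, C=17
  Job 3: p=12, C=29
  Job 4: p=13, C=42
  Job 5: p=15, C=57
Total completion time = 6 + 17 + 29 + 42 + 57 = 151

151


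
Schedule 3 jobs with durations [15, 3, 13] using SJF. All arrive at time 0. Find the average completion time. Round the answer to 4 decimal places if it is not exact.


SJF order (ascending): [3, 13, 15]
Completion times:
  Job 1: burst=3, C=3
  Job 2: burst=13, C=16
  Job 3: burst=15, C=31
Average completion = 50/3 = 16.6667

16.6667


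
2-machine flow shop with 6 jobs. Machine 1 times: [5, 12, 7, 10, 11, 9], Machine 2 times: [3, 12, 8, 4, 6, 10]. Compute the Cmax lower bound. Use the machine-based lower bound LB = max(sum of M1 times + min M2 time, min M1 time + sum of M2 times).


LB1 = sum(M1 times) + min(M2 times) = 54 + 3 = 57
LB2 = min(M1 times) + sum(M2 times) = 5 + 43 = 48
Lower bound = max(LB1, LB2) = max(57, 48) = 57

57


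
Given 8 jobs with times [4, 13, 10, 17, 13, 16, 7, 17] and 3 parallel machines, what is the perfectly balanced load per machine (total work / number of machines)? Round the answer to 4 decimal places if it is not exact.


Total processing time = 4 + 13 + 10 + 17 + 13 + 16 + 7 + 17 = 97
Number of machines = 3
Ideal balanced load = 97 / 3 = 32.3333

32.3333


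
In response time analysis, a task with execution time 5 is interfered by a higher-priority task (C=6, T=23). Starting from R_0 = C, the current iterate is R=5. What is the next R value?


R_next = C + ceil(R_prev / T_hp) * C_hp
ceil(5 / 23) = ceil(0.2174) = 1
Interference = 1 * 6 = 6
R_next = 5 + 6 = 11

11


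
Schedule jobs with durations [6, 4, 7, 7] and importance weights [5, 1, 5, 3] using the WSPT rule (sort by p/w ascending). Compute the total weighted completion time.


Compute p/w ratios and sort ascending (WSPT): [(6, 5), (7, 5), (7, 3), (4, 1)]
Compute weighted completion times:
  Job (p=6,w=5): C=6, w*C=5*6=30
  Job (p=7,w=5): C=13, w*C=5*13=65
  Job (p=7,w=3): C=20, w*C=3*20=60
  Job (p=4,w=1): C=24, w*C=1*24=24
Total weighted completion time = 179

179


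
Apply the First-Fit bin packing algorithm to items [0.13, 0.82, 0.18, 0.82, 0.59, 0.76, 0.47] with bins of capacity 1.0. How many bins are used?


Place items sequentially using First-Fit:
  Item 0.13 -> new Bin 1
  Item 0.82 -> Bin 1 (now 0.95)
  Item 0.18 -> new Bin 2
  Item 0.82 -> Bin 2 (now 1.0)
  Item 0.59 -> new Bin 3
  Item 0.76 -> new Bin 4
  Item 0.47 -> new Bin 5
Total bins used = 5

5


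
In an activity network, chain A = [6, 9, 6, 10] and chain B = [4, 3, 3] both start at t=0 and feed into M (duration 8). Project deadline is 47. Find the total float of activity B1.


Forward pass: ES(B1) = sum of predecessors on chain B = 0
EF = ES + duration = 0 + 4 = 4
Backward pass: LF(M) = deadline = 47; LS(M) = 47 - 8 = 39
LF(B1) = LS(M) - sum(successors on chain B) = 39 - 6 = 33
LS = LF - duration = 33 - 4 = 29
Total float = LS - ES = 29 - 0 = 29

29


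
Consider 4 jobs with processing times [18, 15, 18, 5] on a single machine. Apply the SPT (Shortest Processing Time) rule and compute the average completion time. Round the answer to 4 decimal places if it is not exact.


Sort jobs by processing time (SPT order): [5, 15, 18, 18]
Compute completion times sequentially:
  Job 1: processing = 5, completes at 5
  Job 2: processing = 15, completes at 20
  Job 3: processing = 18, completes at 38
  Job 4: processing = 18, completes at 56
Sum of completion times = 119
Average completion time = 119/4 = 29.75

29.75


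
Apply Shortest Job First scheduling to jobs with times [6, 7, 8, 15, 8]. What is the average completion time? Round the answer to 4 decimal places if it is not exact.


SJF order (ascending): [6, 7, 8, 8, 15]
Completion times:
  Job 1: burst=6, C=6
  Job 2: burst=7, C=13
  Job 3: burst=8, C=21
  Job 4: burst=8, C=29
  Job 5: burst=15, C=44
Average completion = 113/5 = 22.6

22.6


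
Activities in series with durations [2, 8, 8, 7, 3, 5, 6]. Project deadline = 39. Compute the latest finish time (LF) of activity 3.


LF(activity 3) = deadline - sum of successor durations
Successors: activities 4 through 7 with durations [7, 3, 5, 6]
Sum of successor durations = 21
LF = 39 - 21 = 18

18


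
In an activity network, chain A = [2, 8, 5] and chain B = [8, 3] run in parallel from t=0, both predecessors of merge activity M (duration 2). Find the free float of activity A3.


ES(A3) = sum of predecessors on chain A = 10
EF(A3) = ES + duration = 10 + 5 = 15
Successor of A3 is M. ES(M) = max(sum(A), sum(B)) = max(15, 11) = 15
Free float = ES(successor) - EF(current) = 15 - 15 = 0

0


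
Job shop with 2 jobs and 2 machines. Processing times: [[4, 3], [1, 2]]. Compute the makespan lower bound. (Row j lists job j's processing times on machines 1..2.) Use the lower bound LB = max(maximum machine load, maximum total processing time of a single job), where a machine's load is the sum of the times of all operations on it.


Machine loads:
  Machine 1: 4 + 1 = 5
  Machine 2: 3 + 2 = 5
Max machine load = 5
Job totals:
  Job 1: 7
  Job 2: 3
Max job total = 7
Lower bound = max(5, 7) = 7

7


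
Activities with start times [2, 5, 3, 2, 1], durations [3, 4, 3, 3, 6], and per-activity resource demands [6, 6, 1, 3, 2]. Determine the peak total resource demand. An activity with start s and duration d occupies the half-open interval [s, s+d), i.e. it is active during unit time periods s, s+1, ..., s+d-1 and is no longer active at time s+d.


Each activity i is active on [start_i, start_i + duration_i).
Compute total resource usage per time slot:
  t=0: active resources = [], total = 0
  t=1: active resources = [2], total = 2
  t=2: active resources = [6, 3, 2], total = 11
  t=3: active resources = [6, 1, 3, 2], total = 12
  t=4: active resources = [6, 1, 3, 2], total = 12
  t=5: active resources = [6, 1, 2], total = 9
  t=6: active resources = [6, 2], total = 8
  t=7: active resources = [6], total = 6
  t=8: active resources = [6], total = 6
Peak resource demand = 12

12


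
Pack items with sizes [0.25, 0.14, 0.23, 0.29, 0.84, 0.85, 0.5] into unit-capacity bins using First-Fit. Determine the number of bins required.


Place items sequentially using First-Fit:
  Item 0.25 -> new Bin 1
  Item 0.14 -> Bin 1 (now 0.39)
  Item 0.23 -> Bin 1 (now 0.62)
  Item 0.29 -> Bin 1 (now 0.91)
  Item 0.84 -> new Bin 2
  Item 0.85 -> new Bin 3
  Item 0.5 -> new Bin 4
Total bins used = 4

4


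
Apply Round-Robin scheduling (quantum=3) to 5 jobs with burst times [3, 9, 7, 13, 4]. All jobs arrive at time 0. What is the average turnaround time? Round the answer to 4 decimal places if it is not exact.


Time quantum = 3
Execution trace:
  J1 runs 3 units, time = 3
  J2 runs 3 units, time = 6
  J3 runs 3 units, time = 9
  J4 runs 3 units, time = 12
  J5 runs 3 units, time = 15
  J2 runs 3 units, time = 18
  J3 runs 3 units, time = 21
  J4 runs 3 units, time = 24
  J5 runs 1 units, time = 25
  J2 runs 3 units, time = 28
  J3 runs 1 units, time = 29
  J4 runs 3 units, time = 32
  J4 runs 3 units, time = 35
  J4 runs 1 units, time = 36
Finish times: [3, 28, 29, 36, 25]
Average turnaround = 121/5 = 24.2

24.2


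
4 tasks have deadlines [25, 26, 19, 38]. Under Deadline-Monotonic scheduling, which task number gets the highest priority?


Sort tasks by relative deadline (ascending):
  Task 3: deadline = 19
  Task 1: deadline = 25
  Task 2: deadline = 26
  Task 4: deadline = 38
Priority order (highest first): [3, 1, 2, 4]
Highest priority task = 3

3


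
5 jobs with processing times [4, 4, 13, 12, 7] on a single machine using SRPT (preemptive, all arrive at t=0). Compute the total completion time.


Since all jobs arrive at t=0, SRPT equals SPT ordering.
SPT order: [4, 4, 7, 12, 13]
Completion times:
  Job 1: p=4, C=4
  Job 2: p=4, C=8
  Job 3: p=7, C=15
  Job 4: p=12, C=27
  Job 5: p=13, C=40
Total completion time = 4 + 8 + 15 + 27 + 40 = 94

94


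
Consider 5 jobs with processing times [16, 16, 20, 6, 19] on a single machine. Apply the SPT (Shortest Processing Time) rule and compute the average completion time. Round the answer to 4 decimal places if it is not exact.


Sort jobs by processing time (SPT order): [6, 16, 16, 19, 20]
Compute completion times sequentially:
  Job 1: processing = 6, completes at 6
  Job 2: processing = 16, completes at 22
  Job 3: processing = 16, completes at 38
  Job 4: processing = 19, completes at 57
  Job 5: processing = 20, completes at 77
Sum of completion times = 200
Average completion time = 200/5 = 40.0

40.0


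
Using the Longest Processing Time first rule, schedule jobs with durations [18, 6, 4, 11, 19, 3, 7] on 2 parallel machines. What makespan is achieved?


Sort jobs in decreasing order (LPT): [19, 18, 11, 7, 6, 4, 3]
Assign each job to the least loaded machine:
  Machine 1: jobs [19, 7, 6, 3], load = 35
  Machine 2: jobs [18, 11, 4], load = 33
Makespan = max load = 35

35


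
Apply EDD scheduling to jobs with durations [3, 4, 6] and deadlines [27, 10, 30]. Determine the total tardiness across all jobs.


Sort by due date (EDD order): [(4, 10), (3, 27), (6, 30)]
Compute completion times and tardiness:
  Job 1: p=4, d=10, C=4, tardiness=max(0,4-10)=0
  Job 2: p=3, d=27, C=7, tardiness=max(0,7-27)=0
  Job 3: p=6, d=30, C=13, tardiness=max(0,13-30)=0
Total tardiness = 0

0


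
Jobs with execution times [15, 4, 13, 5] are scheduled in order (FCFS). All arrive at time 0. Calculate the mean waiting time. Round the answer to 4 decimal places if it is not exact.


FCFS order (as given): [15, 4, 13, 5]
Waiting times:
  Job 1: wait = 0
  Job 2: wait = 15
  Job 3: wait = 19
  Job 4: wait = 32
Sum of waiting times = 66
Average waiting time = 66/4 = 16.5

16.5


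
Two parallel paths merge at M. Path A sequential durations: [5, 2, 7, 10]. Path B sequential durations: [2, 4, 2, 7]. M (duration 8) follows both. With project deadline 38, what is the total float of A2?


Forward pass: ES(A2) = sum of predecessors on chain A = 5
EF = ES + duration = 5 + 2 = 7
Backward pass: LF(M) = deadline = 38; LS(M) = 38 - 8 = 30
LF(A2) = LS(M) - sum(successors on chain A) = 30 - 17 = 13
LS = LF - duration = 13 - 2 = 11
Total float = LS - ES = 11 - 5 = 6

6


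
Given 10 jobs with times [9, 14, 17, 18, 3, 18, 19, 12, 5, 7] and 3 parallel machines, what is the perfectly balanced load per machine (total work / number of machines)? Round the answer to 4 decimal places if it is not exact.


Total processing time = 9 + 14 + 17 + 18 + 3 + 18 + 19 + 12 + 5 + 7 = 122
Number of machines = 3
Ideal balanced load = 122 / 3 = 40.6667

40.6667


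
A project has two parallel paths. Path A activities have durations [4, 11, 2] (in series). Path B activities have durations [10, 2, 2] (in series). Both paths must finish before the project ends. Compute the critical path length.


Path A total = 4 + 11 + 2 = 17
Path B total = 10 + 2 + 2 = 14
Critical path = longest path = max(17, 14) = 17

17


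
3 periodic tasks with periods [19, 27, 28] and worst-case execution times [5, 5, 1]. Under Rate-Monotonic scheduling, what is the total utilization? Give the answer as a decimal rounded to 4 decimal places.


Compute individual utilizations (exact fractions):
  Task 1: C/T = 5/19 (approx. 0.2632)
  Task 2: C/T = 5/27 (approx. 0.1852)
  Task 3: C/T = 1/28 (approx. 0.0357)
Total utilization U = 5/19 + 5/27 + 1/28 = 6953/14364
Rounded to 4 decimal places: U = 0.4841
RM (Liu & Layland) bound for 3 tasks = 0.779763; compare with U = 6953/14364 (approx. 0.484057)
U <= bound, so schedulable by RM sufficient condition.

0.4841


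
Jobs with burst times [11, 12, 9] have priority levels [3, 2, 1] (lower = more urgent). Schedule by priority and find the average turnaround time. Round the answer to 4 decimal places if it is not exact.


Sort by priority (ascending = highest first):
Order: [(1, 9), (2, 12), (3, 11)]
Completion times:
  Priority 1, burst=9, C=9
  Priority 2, burst=12, C=21
  Priority 3, burst=11, C=32
Average turnaround = 62/3 = 20.6667

20.6667


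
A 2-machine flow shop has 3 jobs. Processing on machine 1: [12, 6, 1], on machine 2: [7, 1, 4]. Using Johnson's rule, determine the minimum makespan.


Apply Johnson's rule:
  Group 1 (a <= b): [(3, 1, 4)]
  Group 2 (a > b): [(1, 12, 7), (2, 6, 1)]
Optimal job order: [3, 1, 2]
Schedule:
  Job 3: M1 done at 1, M2 done at 5
  Job 1: M1 done at 13, M2 done at 20
  Job 2: M1 done at 19, M2 done at 21
Makespan = 21

21


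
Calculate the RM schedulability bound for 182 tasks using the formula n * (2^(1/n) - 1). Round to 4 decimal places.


Compute 2^(1/182) = 1.0038157625
Subtract 1: 1.0038157625 - 1 = 0.0038157625
Multiply by n: 182 * 0.0038157625 = 0.6944687750
Round to 4 dp: 0.6945

0.6945


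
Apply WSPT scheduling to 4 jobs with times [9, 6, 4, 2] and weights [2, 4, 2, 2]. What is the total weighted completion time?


Compute p/w ratios and sort ascending (WSPT): [(2, 2), (6, 4), (4, 2), (9, 2)]
Compute weighted completion times:
  Job (p=2,w=2): C=2, w*C=2*2=4
  Job (p=6,w=4): C=8, w*C=4*8=32
  Job (p=4,w=2): C=12, w*C=2*12=24
  Job (p=9,w=2): C=21, w*C=2*21=42
Total weighted completion time = 102

102


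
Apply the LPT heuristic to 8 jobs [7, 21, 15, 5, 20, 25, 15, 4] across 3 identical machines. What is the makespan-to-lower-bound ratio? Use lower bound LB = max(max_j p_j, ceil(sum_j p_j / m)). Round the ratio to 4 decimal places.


LPT order: [25, 21, 20, 15, 15, 7, 5, 4]
Machine loads after assignment: [37, 36, 39]
LPT makespan = 39
Lower bound = max(max_job, ceil(total/3)) = max(25, 38) = 38
Ratio = 39 / 38 = 1.0263

1.0263


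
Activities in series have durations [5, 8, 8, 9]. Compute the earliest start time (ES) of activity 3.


Activity 3 starts after activities 1 through 2 complete.
Predecessor durations: [5, 8]
ES = 5 + 8 = 13

13


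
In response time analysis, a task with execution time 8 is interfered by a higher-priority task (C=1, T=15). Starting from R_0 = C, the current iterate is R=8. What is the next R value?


R_next = C + ceil(R_prev / T_hp) * C_hp
ceil(8 / 15) = ceil(0.5333) = 1
Interference = 1 * 1 = 1
R_next = 8 + 1 = 9

9


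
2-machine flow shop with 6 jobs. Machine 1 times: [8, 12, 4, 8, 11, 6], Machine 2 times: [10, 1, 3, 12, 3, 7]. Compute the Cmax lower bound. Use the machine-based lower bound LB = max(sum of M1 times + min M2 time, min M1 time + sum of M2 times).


LB1 = sum(M1 times) + min(M2 times) = 49 + 1 = 50
LB2 = min(M1 times) + sum(M2 times) = 4 + 36 = 40
Lower bound = max(LB1, LB2) = max(50, 40) = 50

50


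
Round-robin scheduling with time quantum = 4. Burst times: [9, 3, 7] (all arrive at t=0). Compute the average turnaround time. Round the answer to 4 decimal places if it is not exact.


Time quantum = 4
Execution trace:
  J1 runs 4 units, time = 4
  J2 runs 3 units, time = 7
  J3 runs 4 units, time = 11
  J1 runs 4 units, time = 15
  J3 runs 3 units, time = 18
  J1 runs 1 units, time = 19
Finish times: [19, 7, 18]
Average turnaround = 44/3 = 14.6667

14.6667
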